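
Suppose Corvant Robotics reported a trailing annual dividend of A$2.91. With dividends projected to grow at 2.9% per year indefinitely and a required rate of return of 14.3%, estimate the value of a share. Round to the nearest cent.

A$26.27

Gordon growth model: P₀ = D₁/(r − g). D₁ = 2.91 × (1 + 0.029) = 2.9944.
P₀ = 2.9944 / (0.143 − 0.029) = 2.9944 / 0.114 = 26.2666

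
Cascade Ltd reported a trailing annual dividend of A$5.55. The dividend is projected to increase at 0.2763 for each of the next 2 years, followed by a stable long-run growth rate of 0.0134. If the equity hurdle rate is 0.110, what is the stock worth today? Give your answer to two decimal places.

A$90.70

Two-stage DDM. Project D₁…D_2 at 0.2763, terminal growth 0.0134, discount at r = 0.11.
D_1 = 7.0835
D_2 = 9.0406
Terminal value at t=2: TV = D_3/(r−g) = 9.1618/(0.11−0.0134) = 94.8423
P₀ = 7.0835/(1+0.11)^1 + 9.0406/(1+0.11)^2 + 94.8423/(1+0.11)^2 = 90.6953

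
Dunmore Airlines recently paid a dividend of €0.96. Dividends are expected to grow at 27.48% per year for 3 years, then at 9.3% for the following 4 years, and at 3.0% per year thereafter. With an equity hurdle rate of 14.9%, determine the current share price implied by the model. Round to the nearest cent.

Three-stage DDM. Project D₁…D_7; terminal Gordon value at t=7 with g = 0.03; discount at r = 0.149.
D_1 = 1.2238
D_2 = 1.5601
D_3 = 1.9888
D_4 = 2.1738
D_5 = 2.3760
D_6 = 2.5969
D_7 = 2.8384
TV_7 = 2.9236/(0.149−0.03) = 24.5679
P₀ = Σ Dₜ/(1+r)ᵗ + TV_7/(1+r)^7 = 17.4861

€17.49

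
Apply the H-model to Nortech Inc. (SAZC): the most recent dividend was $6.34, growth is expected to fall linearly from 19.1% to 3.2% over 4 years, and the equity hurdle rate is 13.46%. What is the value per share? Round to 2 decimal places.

H-model: P₀ = D₀[(1+g_L) + H(g_S−g_L)]/(r−g_L), with H = 4/2 = 2.
P₀ = 6.34 × [(1+0.032) + 2×(0.191−0.032)] / (0.1346−0.032)
   = 6.34 × 1.3500 / 0.1026 = 83.4211

$83.42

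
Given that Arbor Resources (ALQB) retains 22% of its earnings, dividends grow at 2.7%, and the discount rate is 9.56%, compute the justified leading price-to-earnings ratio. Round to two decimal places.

11.37

Payout ratio b = 1 − 0.22 = 0.78.
Justified leading P/E = b/(r−g) = 0.78/(0.0956−0.027) = 11.3703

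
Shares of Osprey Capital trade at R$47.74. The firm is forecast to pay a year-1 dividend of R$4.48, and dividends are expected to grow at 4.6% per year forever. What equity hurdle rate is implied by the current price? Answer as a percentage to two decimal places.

Rearranging the constant-growth DDM: r = D₁/P₀ + g.
r = 4.4800 / 47.74 + 0.046 = 0.09384 + 0.046 = 0.13984

13.98%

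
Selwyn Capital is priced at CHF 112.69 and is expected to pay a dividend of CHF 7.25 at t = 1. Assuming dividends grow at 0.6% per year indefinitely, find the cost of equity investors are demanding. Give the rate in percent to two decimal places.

7.03%

Rearranging the constant-growth DDM: r = D₁/P₀ + g.
r = 7.2500 / 112.69 + 0.006 = 0.06434 + 0.006 = 0.07034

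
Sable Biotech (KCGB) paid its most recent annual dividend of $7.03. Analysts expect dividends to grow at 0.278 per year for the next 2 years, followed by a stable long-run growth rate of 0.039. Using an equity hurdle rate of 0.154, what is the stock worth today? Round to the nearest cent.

Two-stage DDM. Project D₁…D_2 at 0.278, terminal growth 0.039, discount at r = 0.154.
D_1 = 8.9843
D_2 = 11.4820
Terminal value at t=2: TV = D_3/(r−g) = 11.9298/(0.154−0.039) = 103.7373
P₀ = 8.9843/(1+0.154)^1 + 11.4820/(1+0.154)^2 + 103.7373/(1+0.154)^2 = 94.3048

$94.30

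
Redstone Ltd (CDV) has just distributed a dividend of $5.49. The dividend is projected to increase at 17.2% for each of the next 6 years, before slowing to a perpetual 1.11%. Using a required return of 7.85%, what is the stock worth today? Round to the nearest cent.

Two-stage DDM. Project D₁…D_6 at 0.172, terminal growth 0.0111, discount at r = 0.0785.
D_1 = 6.4343
D_2 = 7.5410
D_3 = 8.8380
D_4 = 10.3582
D_5 = 12.1398
D_6 = 14.2278
Terminal value at t=6: TV = D_7/(r−g) = 14.3857/(0.0785−0.0111) = 213.4382
P₀ = 6.4343/(1+0.0785)^1 + 7.5410/(1+0.0785)^2 + 8.8380/(1+0.0785)^3 + 10.3582/(1+0.0785)^4 + 12.1398/(1+0.0785)^5 + 14.2278/(1+0.0785)^6 + 213.4382/(1+0.0785)^6 = 180.1397

$180.14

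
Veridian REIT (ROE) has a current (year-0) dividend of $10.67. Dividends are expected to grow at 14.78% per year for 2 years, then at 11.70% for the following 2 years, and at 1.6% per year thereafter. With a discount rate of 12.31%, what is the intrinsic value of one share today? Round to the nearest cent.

$148.73

Three-stage DDM. Project D₁…D_4; terminal Gordon value at t=4 with g = 0.016; discount at r = 0.1231.
D_1 = 12.2470
D_2 = 14.0571
D_3 = 15.7018
D_4 = 17.5389
TV_4 = 17.8196/(0.1231−0.016) = 166.3824
P₀ = Σ Dₜ/(1+r)ᵗ + TV_4/(1+r)^4 = 148.7333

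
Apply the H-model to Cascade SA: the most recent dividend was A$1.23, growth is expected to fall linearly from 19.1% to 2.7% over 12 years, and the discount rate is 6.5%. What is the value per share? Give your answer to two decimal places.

H-model: P₀ = D₀[(1+g_L) + H(g_S−g_L)]/(r−g_L), with H = 12/2 = 6.
P₀ = 1.23 × [(1+0.027) + 6×(0.191−0.027)] / (0.065−0.027)
   = 1.23 × 2.0110 / 0.038 = 65.0929

A$65.09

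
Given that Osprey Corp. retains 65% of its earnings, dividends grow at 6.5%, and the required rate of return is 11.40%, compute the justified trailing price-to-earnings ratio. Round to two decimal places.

Payout ratio b = 1 − 0.65 = 0.35.
Justified trailing P/E = b(1+g)/(r−g) = 0.35×(1+0.065)/(0.114−0.065) = 7.6071

7.61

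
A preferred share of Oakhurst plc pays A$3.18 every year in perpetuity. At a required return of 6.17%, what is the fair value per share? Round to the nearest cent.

Zero-growth DDM (perpetuity): P₀ = D/r = 3.18 / 0.0617 = 51.5397

A$51.54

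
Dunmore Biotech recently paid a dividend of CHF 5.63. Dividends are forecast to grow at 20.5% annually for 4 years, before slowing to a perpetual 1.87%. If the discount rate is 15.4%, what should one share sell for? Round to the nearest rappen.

Two-stage DDM. Project D₁…D_4 at 0.205, terminal growth 0.0187, discount at r = 0.154.
D_1 = 6.7842
D_2 = 8.1749
D_3 = 9.8508
D_4 = 11.8702
Terminal value at t=4: TV = D_5/(r−g) = 12.0921/(0.154−0.0187) = 89.3727
P₀ = 6.7842/(1+0.154)^1 + 8.1749/(1+0.154)^2 + 9.8508/(1+0.154)^3 + 11.8702/(1+0.154)^4 + 89.3727/(1+0.154)^4 = 75.5149

CHF 75.51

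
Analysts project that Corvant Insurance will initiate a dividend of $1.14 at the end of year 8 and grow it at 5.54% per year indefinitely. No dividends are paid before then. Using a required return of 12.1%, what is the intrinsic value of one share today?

Deferred-dividend DDM. At t=7 the remaining stream is a growing perpetuity with first payment D_8 = 1.14.
V_7 = D_8/(r−g) = 1.14/(0.121−0.0554) = 17.3780
P₀ = V_7/(1+r)^7 = 17.3780/(1+0.121)^7 = 7.8120

$7.81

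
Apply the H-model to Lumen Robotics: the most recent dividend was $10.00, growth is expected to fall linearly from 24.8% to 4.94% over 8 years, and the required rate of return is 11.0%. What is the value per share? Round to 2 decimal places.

H-model: P₀ = D₀[(1+g_L) + H(g_S−g_L)]/(r−g_L), with H = 8/2 = 4.
P₀ = 10.00 × [(1+0.0494) + 4×(0.248−0.0494)] / (0.11−0.0494)
   = 10.00 × 1.8438 / 0.0606 = 304.2574

$304.26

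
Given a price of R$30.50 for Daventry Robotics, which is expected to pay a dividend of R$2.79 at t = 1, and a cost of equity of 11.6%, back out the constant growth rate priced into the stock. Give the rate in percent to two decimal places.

2.45%

From P₀ = D₁/(r − g), the implied growth is g = r − D₁/P₀.
g = 0.116 − 2.79/30.50 = 0.116 − 0.09148 = 0.02452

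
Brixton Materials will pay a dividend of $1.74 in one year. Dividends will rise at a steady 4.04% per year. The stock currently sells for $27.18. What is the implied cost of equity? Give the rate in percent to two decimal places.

Rearranging the constant-growth DDM: r = D₁/P₀ + g.
r = 1.7400 / 27.18 + 0.0404 = 0.06402 + 0.0404 = 0.10442

10.44%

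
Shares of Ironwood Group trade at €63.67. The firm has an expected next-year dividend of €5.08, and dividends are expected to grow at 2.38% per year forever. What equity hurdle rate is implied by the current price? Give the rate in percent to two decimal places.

10.36%

Rearranging the constant-growth DDM: r = D₁/P₀ + g.
r = 5.0800 / 63.67 + 0.0238 = 0.07979 + 0.0238 = 0.10359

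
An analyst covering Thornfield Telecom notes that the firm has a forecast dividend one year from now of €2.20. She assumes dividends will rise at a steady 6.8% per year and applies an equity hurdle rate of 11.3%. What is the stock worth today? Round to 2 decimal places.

€48.89

Gordon growth model: P₀ = D₁/(r − g), with D₁ = 2.20 given directly.
P₀ = 2.2000 / (0.113 − 0.068) = 2.2000 / 0.045 = 48.8889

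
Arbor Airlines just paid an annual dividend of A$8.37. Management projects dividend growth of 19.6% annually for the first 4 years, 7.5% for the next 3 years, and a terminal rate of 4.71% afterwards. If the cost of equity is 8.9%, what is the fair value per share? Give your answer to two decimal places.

A$370.87

Three-stage DDM. Project D₁…D_7; terminal Gordon value at t=7 with g = 0.0471; discount at r = 0.089.
D_1 = 10.0105
D_2 = 11.9726
D_3 = 14.3192
D_4 = 17.1258
D_5 = 18.4102
D_6 = 19.7910
D_7 = 21.2753
TV_7 = 22.2774/(0.089−0.0471) = 531.6792
P₀ = Σ Dₜ/(1+r)ᵗ + TV_7/(1+r)^7 = 370.8736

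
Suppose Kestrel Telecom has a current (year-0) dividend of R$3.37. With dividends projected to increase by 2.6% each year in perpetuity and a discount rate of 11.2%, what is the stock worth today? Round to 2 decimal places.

Gordon growth model: P₀ = D₁/(r − g). D₁ = 3.37 × (1 + 0.026) = 3.4576.
P₀ = 3.4576 / (0.112 − 0.026) = 3.4576 / 0.086 = 40.2049

R$40.20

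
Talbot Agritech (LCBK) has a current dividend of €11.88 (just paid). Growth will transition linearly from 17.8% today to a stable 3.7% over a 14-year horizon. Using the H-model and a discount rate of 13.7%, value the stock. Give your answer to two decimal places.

H-model: P₀ = D₀[(1+g_L) + H(g_S−g_L)]/(r−g_L), with H = 14/2 = 7.
P₀ = 11.88 × [(1+0.037) + 7×(0.178−0.037)] / (0.137−0.037)
   = 11.88 × 2.0240 / 0.1 = 240.4512

€240.45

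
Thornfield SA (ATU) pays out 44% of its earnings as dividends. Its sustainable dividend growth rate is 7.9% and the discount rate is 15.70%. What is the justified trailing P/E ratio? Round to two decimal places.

6.09

Justified trailing P/E = b(1+g)/(r−g) = 0.44×(1+0.079)/(0.157−0.079) = 6.0867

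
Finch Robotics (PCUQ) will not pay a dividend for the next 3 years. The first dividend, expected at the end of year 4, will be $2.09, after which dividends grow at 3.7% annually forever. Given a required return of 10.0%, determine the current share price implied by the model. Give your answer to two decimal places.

Deferred-dividend DDM. At t=3 the remaining stream is a growing perpetuity with first payment D_4 = 2.09.
V_3 = D_4/(r−g) = 2.09/(0.1−0.037) = 33.1746
P₀ = V_3/(1+r)^3 = 33.1746/(1+0.1)^3 = 24.9246

$24.92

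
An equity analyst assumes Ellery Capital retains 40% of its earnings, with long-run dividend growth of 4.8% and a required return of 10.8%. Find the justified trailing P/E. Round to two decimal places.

Payout ratio b = 1 − 0.40 = 0.60.
Justified trailing P/E = b(1+g)/(r−g) = 0.60×(1+0.048)/(0.108−0.048) = 10.4800

10.48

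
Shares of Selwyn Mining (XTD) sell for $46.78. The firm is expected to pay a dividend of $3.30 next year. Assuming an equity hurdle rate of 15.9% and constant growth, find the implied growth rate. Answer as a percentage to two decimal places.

8.85%

From P₀ = D₁/(r − g), the implied growth is g = r − D₁/P₀.
g = 0.159 − 3.30/46.78 = 0.159 − 0.07054 = 0.08846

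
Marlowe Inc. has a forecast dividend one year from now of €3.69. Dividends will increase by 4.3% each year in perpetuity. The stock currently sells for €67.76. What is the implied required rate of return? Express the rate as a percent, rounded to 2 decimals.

9.75%

Rearranging the constant-growth DDM: r = D₁/P₀ + g.
r = 3.6900 / 67.76 + 0.043 = 0.05446 + 0.043 = 0.09746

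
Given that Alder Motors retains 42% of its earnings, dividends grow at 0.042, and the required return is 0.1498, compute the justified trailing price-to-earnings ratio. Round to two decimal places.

5.61

Payout ratio b = 1 − 0.42 = 0.58.
Justified trailing P/E = b(1+g)/(r−g) = 0.58×(1+0.042)/(0.1498−0.042) = 5.6063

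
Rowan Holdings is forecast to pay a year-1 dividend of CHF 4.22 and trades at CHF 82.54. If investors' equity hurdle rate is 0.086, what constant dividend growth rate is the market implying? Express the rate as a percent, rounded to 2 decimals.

3.49%

From P₀ = D₁/(r − g), the implied growth is g = r − D₁/P₀.
g = 0.086 − 4.22/82.54 = 0.086 − 0.05113 = 0.03487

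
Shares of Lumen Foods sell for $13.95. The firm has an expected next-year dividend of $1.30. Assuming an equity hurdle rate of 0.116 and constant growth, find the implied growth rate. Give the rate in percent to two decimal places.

2.28%

From P₀ = D₁/(r − g), the implied growth is g = r − D₁/P₀.
g = 0.116 − 1.30/13.95 = 0.116 − 0.09319 = 0.02281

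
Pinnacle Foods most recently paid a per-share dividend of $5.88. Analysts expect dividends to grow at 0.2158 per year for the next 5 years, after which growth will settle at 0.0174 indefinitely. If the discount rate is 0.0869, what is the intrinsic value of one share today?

$192.41

Two-stage DDM. Project D₁…D_5 at 0.2158, terminal growth 0.0174, discount at r = 0.0869.
D_1 = 7.1489
D_2 = 8.6916
D_3 = 10.5673
D_4 = 12.8477
D_5 = 15.6203
Terminal value at t=5: TV = D_6/(r−g) = 15.8920/(0.0869−0.0174) = 228.6625
P₀ = 7.1489/(1+0.0869)^1 + 8.6916/(1+0.0869)^2 + 10.5673/(1+0.0869)^3 + 12.8477/(1+0.0869)^4 + 15.6203/(1+0.0869)^5 + 228.6625/(1+0.0869)^5 = 192.4147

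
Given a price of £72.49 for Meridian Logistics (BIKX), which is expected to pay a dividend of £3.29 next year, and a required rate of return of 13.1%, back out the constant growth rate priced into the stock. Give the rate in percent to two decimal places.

8.56%

From P₀ = D₁/(r − g), the implied growth is g = r − D₁/P₀.
g = 0.131 − 3.29/72.49 = 0.131 − 0.04539 = 0.08561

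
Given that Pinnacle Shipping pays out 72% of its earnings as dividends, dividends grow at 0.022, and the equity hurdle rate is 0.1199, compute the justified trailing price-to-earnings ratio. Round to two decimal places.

Justified trailing P/E = b(1+g)/(r−g) = 0.72×(1+0.022)/(0.1199−0.022) = 7.5162

7.52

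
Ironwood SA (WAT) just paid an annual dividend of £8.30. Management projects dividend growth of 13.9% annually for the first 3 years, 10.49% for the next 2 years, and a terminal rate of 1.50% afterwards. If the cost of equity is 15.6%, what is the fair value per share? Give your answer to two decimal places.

Three-stage DDM. Project D₁…D_5; terminal Gordon value at t=5 with g = 0.015; discount at r = 0.156.
D_1 = 9.4537
D_2 = 10.7678
D_3 = 12.2645
D_4 = 13.5510
D_5 = 14.9725
TV_5 = 15.1971/(0.156−0.015) = 107.7810
P₀ = Σ Dₜ/(1+r)ᵗ + TV_5/(1+r)^5 = 91.2258

£91.23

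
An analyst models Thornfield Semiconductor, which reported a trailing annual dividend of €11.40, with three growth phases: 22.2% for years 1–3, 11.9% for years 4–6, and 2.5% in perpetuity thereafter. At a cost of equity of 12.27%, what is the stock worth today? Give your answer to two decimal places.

Three-stage DDM. Project D₁…D_6; terminal Gordon value at t=6 with g = 0.025; discount at r = 0.1227.
D_1 = 13.9308
D_2 = 17.0234
D_3 = 20.8026
D_4 = 23.2782
D_5 = 26.0483
D_6 = 29.1480
TV_6 = 29.8767/(0.1227−0.025) = 305.8004
P₀ = Σ Dₜ/(1+r)ᵗ + TV_6/(1+r)^6 = 237.1312

€237.13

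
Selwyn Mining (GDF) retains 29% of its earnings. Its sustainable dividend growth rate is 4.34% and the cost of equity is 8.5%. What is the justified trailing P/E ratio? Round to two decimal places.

17.81

Payout ratio b = 1 − 0.29 = 0.71.
Justified trailing P/E = b(1+g)/(r−g) = 0.71×(1+0.0434)/(0.085−0.0434) = 17.8080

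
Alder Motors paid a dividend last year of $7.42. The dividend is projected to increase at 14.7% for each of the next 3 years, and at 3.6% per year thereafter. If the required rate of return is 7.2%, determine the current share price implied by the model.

$287.08

Two-stage DDM. Project D₁…D_3 at 0.147, terminal growth 0.036, discount at r = 0.072.
D_1 = 8.5107
D_2 = 9.7618
D_3 = 11.1968
Terminal value at t=3: TV = D_4/(r−g) = 11.5999/(0.072−0.036) = 322.2192
P₀ = 8.5107/(1+0.072)^1 + 9.7618/(1+0.072)^2 + 11.1968/(1+0.072)^3 + 322.2192/(1+0.072)^3 = 287.0800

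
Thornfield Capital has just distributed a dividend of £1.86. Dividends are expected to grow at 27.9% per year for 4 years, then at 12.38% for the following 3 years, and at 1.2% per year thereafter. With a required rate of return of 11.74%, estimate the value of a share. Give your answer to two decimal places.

Three-stage DDM. Project D₁…D_7; terminal Gordon value at t=7 with g = 0.012; discount at r = 0.1174.
D_1 = 2.3789
D_2 = 3.0427
D_3 = 3.8916
D_4 = 4.9773
D_5 = 5.5935
D_6 = 6.2860
D_7 = 7.0642
TV_7 = 7.1490/(0.1174−0.012) = 67.8269
P₀ = Σ Dₜ/(1+r)ᵗ + TV_7/(1+r)^7 = 51.4209

£51.42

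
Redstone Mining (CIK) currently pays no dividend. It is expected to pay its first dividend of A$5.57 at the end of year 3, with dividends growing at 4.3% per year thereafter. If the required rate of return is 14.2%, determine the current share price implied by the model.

Deferred-dividend DDM. At t=2 the remaining stream is a growing perpetuity with first payment D_3 = 5.57.
V_2 = D_3/(r−g) = 5.57/(0.142−0.043) = 56.2626
P₀ = V_2/(1+r)^2 = 56.2626/(1+0.142)^2 = 43.1408

A$43.14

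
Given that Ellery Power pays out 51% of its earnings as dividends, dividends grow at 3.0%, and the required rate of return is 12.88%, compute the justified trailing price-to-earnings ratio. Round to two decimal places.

5.32

Justified trailing P/E = b(1+g)/(r−g) = 0.51×(1+0.03)/(0.1288−0.03) = 5.3168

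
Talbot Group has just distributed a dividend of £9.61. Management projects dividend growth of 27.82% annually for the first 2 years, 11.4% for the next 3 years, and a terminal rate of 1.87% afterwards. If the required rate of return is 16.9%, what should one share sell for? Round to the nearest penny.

£120.71

Three-stage DDM. Project D₁…D_5; terminal Gordon value at t=5 with g = 0.0187; discount at r = 0.169.
D_1 = 12.2835
D_2 = 15.7008
D_3 = 17.4907
D_4 = 19.4846
D_5 = 21.7058
TV_5 = 22.1117/(0.169−0.0187) = 147.1174
P₀ = Σ Dₜ/(1+r)ᵗ + TV_5/(1+r)^5 = 120.7113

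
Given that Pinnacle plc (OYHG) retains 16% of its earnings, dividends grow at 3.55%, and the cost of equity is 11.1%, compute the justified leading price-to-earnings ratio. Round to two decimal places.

Payout ratio b = 1 − 0.16 = 0.84.
Justified leading P/E = b/(r−g) = 0.84/(0.111−0.0355) = 11.1258

11.13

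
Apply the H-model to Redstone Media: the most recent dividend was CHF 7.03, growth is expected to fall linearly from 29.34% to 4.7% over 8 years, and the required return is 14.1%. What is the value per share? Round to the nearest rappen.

CHF 152.01

H-model: P₀ = D₀[(1+g_L) + H(g_S−g_L)]/(r−g_L), with H = 8/2 = 4.
P₀ = 7.03 × [(1+0.047) + 4×(0.2934−0.047)] / (0.141−0.047)
   = 7.03 × 2.0326 / 0.094 = 152.0125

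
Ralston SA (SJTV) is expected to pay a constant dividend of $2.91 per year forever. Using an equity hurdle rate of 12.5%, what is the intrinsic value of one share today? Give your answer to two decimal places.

Zero-growth DDM (perpetuity): P₀ = D/r = 2.91 / 0.125 = 23.2800

$23.28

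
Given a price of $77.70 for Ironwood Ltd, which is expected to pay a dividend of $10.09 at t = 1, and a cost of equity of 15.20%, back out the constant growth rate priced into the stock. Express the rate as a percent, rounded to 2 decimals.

2.21%

From P₀ = D₁/(r − g), the implied growth is g = r − D₁/P₀.
g = 0.152 − 10.09/77.70 = 0.152 − 0.12986 = 0.02214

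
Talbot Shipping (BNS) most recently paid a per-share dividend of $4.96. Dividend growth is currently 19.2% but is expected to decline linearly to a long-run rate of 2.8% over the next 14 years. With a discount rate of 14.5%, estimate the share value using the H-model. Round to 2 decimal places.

$92.25

H-model: P₀ = D₀[(1+g_L) + H(g_S−g_L)]/(r−g_L), with H = 14/2 = 7.
P₀ = 4.96 × [(1+0.028) + 7×(0.192−0.028)] / (0.145−0.028)
   = 4.96 × 2.1760 / 0.117 = 92.2475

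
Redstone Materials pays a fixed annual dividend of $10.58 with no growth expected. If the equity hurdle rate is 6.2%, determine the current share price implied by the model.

Zero-growth DDM (perpetuity): P₀ = D/r = 10.58 / 0.062 = 170.6452

$170.65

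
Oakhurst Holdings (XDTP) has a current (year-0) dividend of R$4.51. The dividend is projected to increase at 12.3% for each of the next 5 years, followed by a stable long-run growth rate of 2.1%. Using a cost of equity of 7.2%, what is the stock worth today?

R$139.89

Two-stage DDM. Project D₁…D_5 at 0.123, terminal growth 0.021, discount at r = 0.072.
D_1 = 5.0647
D_2 = 5.6877
D_3 = 6.3873
D_4 = 7.1729
D_5 = 8.0552
Terminal value at t=5: TV = D_6/(r−g) = 8.2243/(0.072−0.021) = 161.2616
P₀ = 5.0647/(1+0.072)^1 + 5.6877/(1+0.072)^2 + 6.3873/(1+0.072)^3 + 7.1729/(1+0.072)^4 + 8.0552/(1+0.072)^5 + 161.2616/(1+0.072)^5 = 139.8887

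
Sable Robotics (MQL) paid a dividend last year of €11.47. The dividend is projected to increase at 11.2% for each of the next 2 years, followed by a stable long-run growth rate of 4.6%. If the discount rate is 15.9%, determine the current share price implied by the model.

€119.30

Two-stage DDM. Project D₁…D_2 at 0.112, terminal growth 0.046, discount at r = 0.159.
D_1 = 12.7546
D_2 = 14.1832
Terminal value at t=2: TV = D_3/(r−g) = 14.8356/(0.159−0.046) = 131.2884
P₀ = 12.7546/(1+0.159)^1 + 14.1832/(1+0.159)^2 + 131.2884/(1+0.159)^2 = 119.3005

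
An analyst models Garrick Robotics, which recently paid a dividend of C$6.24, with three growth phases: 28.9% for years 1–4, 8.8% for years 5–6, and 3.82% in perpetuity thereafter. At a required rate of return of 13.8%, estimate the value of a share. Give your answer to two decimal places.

C$151.29

Three-stage DDM. Project D₁…D_6; terminal Gordon value at t=6 with g = 0.0382; discount at r = 0.138.
D_1 = 8.0434
D_2 = 10.3679
D_3 = 13.3642
D_4 = 17.2265
D_5 = 18.7424
D_6 = 20.3917
TV_6 = 21.1707/(0.138−0.0382) = 212.1312
P₀ = Σ Dₜ/(1+r)ᵗ + TV_6/(1+r)^6 = 151.2896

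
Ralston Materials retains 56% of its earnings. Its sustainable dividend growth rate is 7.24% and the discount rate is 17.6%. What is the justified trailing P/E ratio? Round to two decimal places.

Payout ratio b = 1 − 0.56 = 0.44.
Justified trailing P/E = b(1+g)/(r−g) = 0.44×(1+0.0724)/(0.176−0.0724) = 4.5546

4.55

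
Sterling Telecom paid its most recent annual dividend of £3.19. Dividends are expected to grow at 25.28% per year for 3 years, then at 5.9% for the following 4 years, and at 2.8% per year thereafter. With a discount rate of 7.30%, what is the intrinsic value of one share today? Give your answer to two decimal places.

£142.86

Three-stage DDM. Project D₁…D_7; terminal Gordon value at t=7 with g = 0.028; discount at r = 0.073.
D_1 = 3.9964
D_2 = 5.0067
D_3 = 6.2724
D_4 = 6.6425
D_5 = 7.0344
D_6 = 7.4494
D_7 = 7.8890
TV_7 = 8.1099/(0.073−0.028) = 180.2189
P₀ = Σ Dₜ/(1+r)ᵗ + TV_7/(1+r)^7 = 142.8591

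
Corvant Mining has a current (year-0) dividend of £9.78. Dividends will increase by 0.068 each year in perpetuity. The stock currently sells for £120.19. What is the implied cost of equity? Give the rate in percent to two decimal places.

Rearranging the constant-growth DDM: r = D₁/P₀ + g.
D₁ = 9.78 × (1 + 0.068) = 10.4450.
r = 10.4450 / 120.19 + 0.068 = 0.08690 + 0.068 = 0.15490

15.49%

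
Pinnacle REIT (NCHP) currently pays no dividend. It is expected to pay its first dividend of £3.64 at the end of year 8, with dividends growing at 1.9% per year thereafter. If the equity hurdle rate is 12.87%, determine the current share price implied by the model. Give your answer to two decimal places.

Deferred-dividend DDM. At t=7 the remaining stream is a growing perpetuity with first payment D_8 = 3.64.
V_7 = D_8/(r−g) = 3.64/(0.1287−0.019) = 33.1814
P₀ = V_7/(1+r)^7 = 33.1814/(1+0.1287)^7 = 14.2182

£14.22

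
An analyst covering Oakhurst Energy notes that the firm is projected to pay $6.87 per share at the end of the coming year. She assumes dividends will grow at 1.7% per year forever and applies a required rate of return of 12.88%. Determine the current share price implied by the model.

Gordon growth model: P₀ = D₁/(r − g), with D₁ = 6.87 given directly.
P₀ = 6.8700 / (0.1288 − 0.017) = 6.8700 / 0.1118 = 61.4490

$61.45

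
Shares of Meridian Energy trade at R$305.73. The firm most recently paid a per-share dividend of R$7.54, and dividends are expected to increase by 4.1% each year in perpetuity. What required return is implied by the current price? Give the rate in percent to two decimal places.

Rearranging the constant-growth DDM: r = D₁/P₀ + g.
D₁ = 7.54 × (1 + 0.041) = 7.8491.
r = 7.8491 / 305.73 + 0.041 = 0.02567 + 0.041 = 0.06667

6.67%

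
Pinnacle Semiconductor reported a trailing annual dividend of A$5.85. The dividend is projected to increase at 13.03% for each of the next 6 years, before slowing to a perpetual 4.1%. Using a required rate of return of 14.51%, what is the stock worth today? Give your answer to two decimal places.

A$87.65

Two-stage DDM. Project D₁…D_6 at 0.1303, terminal growth 0.041, discount at r = 0.1451.
D_1 = 6.6123
D_2 = 7.4738
D_3 = 8.4477
D_4 = 9.5484
D_5 = 10.7926
D_6 = 12.1988
Terminal value at t=6: TV = D_7/(r−g) = 12.6990/(0.1451−0.041) = 121.9883
P₀ = 6.6123/(1+0.1451)^1 + 7.4738/(1+0.1451)^2 + 8.4477/(1+0.1451)^3 + 9.5484/(1+0.1451)^4 + 10.7926/(1+0.1451)^5 + 12.1988/(1+0.1451)^6 + 121.9883/(1+0.1451)^6 = 87.6535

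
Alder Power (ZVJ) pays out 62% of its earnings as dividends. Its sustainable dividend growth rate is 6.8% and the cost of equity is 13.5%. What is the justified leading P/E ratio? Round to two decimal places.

Justified leading P/E = b/(r−g) = 0.62/(0.135−0.068) = 9.2537

9.25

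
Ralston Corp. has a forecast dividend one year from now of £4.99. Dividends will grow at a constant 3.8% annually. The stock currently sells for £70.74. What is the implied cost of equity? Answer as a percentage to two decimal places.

10.85%

Rearranging the constant-growth DDM: r = D₁/P₀ + g.
r = 4.9900 / 70.74 + 0.038 = 0.07054 + 0.038 = 0.10854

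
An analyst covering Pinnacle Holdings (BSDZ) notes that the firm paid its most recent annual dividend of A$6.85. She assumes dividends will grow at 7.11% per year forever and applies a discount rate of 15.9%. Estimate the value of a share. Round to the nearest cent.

Gordon growth model: P₀ = D₁/(r − g). D₁ = 6.85 × (1 + 0.0711) = 7.3370.
P₀ = 7.3370 / (0.159 − 0.0711) = 7.3370 / 0.0879 = 83.4703

A$83.47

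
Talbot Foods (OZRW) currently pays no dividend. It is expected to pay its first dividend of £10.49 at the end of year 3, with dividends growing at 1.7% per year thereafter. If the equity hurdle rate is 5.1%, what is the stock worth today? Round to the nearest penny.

£279.31

Deferred-dividend DDM. At t=2 the remaining stream is a growing perpetuity with first payment D_3 = 10.49.
V_2 = D_3/(r−g) = 10.49/(0.051−0.017) = 308.5294
P₀ = V_2/(1+r)^2 = 308.5294/(1+0.051)^2 = 279.3130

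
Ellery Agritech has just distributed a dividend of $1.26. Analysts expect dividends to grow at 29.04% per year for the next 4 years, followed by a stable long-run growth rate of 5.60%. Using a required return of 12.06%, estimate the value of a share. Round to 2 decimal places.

$43.48

Two-stage DDM. Project D₁…D_4 at 0.2904, terminal growth 0.056, discount at r = 0.1206.
D_1 = 1.6259
D_2 = 2.0981
D_3 = 2.7073
D_4 = 3.4936
Terminal value at t=4: TV = D_5/(r−g) = 3.6892/(0.1206−0.056) = 57.1083
P₀ = 1.6259/(1+0.1206)^1 + 2.0981/(1+0.1206)^2 + 2.7073/(1+0.1206)^3 + 3.4936/(1+0.1206)^4 + 57.1083/(1+0.1206)^4 = 43.4768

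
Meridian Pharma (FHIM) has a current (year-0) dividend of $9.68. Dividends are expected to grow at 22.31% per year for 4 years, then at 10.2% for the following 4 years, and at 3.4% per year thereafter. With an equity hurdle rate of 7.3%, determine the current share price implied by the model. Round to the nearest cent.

$606.27

Three-stage DDM. Project D₁…D_8; terminal Gordon value at t=8 with g = 0.034; discount at r = 0.073.
D_1 = 11.8396
D_2 = 14.4810
D_3 = 17.7117
D_4 = 21.6632
D_5 = 23.8729
D_6 = 26.3079
D_7 = 28.9913
D_8 = 31.9484
TV_8 = 33.0347/(0.073−0.034) = 847.0431
P₀ = Σ Dₜ/(1+r)ᵗ + TV_8/(1+r)^8 = 606.2678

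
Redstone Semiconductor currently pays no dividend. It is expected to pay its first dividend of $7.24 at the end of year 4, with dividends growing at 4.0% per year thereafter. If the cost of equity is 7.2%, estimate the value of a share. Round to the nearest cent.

$183.66

Deferred-dividend DDM. At t=3 the remaining stream is a growing perpetuity with first payment D_4 = 7.24.
V_3 = D_4/(r−g) = 7.24/(0.072−0.04) = 226.2500
P₀ = V_3/(1+r)^3 = 226.2500/(1+0.072)^3 = 183.6556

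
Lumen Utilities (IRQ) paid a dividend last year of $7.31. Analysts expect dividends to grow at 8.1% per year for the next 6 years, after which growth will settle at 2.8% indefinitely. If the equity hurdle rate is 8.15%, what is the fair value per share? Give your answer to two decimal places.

Two-stage DDM. Project D₁…D_6 at 0.081, terminal growth 0.028, discount at r = 0.0815.
D_1 = 7.9021
D_2 = 8.5422
D_3 = 9.2341
D_4 = 9.9821
D_5 = 10.7906
D_6 = 11.6646
Terminal value at t=6: TV = D_7/(r−g) = 11.9913/(0.0815−0.028) = 224.1356
P₀ = 7.9021/(1+0.0815)^1 + 8.5422/(1+0.0815)^2 + 9.2341/(1+0.0815)^3 + 9.9821/(1+0.0815)^4 + 10.7906/(1+0.0815)^5 + 11.6646/(1+0.0815)^6 + 224.1356/(1+0.0815)^6 = 183.8612

$183.86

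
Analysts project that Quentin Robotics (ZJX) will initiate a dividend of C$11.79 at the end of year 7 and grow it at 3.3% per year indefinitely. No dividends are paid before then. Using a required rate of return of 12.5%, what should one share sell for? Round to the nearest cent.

C$63.21

Deferred-dividend DDM. At t=6 the remaining stream is a growing perpetuity with first payment D_7 = 11.79.
V_6 = D_7/(r−g) = 11.79/(0.125−0.033) = 128.1522
P₀ = V_6/(1+r)^6 = 128.1522/(1+0.125)^6 = 63.2136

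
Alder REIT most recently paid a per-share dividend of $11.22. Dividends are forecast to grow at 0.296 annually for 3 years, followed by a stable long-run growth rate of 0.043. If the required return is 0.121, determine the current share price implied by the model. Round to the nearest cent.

Two-stage DDM. Project D₁…D_3 at 0.296, terminal growth 0.043, discount at r = 0.121.
D_1 = 14.5411
D_2 = 18.8453
D_3 = 24.4235
Terminal value at t=3: TV = D_4/(r−g) = 25.4737/(0.121−0.043) = 326.5860
P₀ = 14.5411/(1+0.121)^1 + 18.8453/(1+0.121)^2 + 24.4235/(1+0.121)^3 + 326.5860/(1+0.121)^3 = 277.1417

$277.14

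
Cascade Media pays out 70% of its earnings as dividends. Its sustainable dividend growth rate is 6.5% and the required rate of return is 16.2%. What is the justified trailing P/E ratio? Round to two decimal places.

7.69

Justified trailing P/E = b(1+g)/(r−g) = 0.70×(1+0.065)/(0.162−0.065) = 7.6856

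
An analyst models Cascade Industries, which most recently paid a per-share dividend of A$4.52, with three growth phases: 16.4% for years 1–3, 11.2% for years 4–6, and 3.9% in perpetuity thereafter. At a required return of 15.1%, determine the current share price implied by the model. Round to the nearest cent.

A$66.07

Three-stage DDM. Project D₁…D_6; terminal Gordon value at t=6 with g = 0.039; discount at r = 0.151.
D_1 = 5.2613
D_2 = 6.1241
D_3 = 7.1285
D_4 = 7.9269
D_5 = 8.8147
D_6 = 9.8019
TV_6 = 10.1842/(0.151−0.039) = 90.9304
P₀ = Σ Dₜ/(1+r)ᵗ + TV_6/(1+r)^6 = 66.0714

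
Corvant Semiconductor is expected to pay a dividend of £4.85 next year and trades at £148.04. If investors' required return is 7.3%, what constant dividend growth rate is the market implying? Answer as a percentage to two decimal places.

From P₀ = D₁/(r − g), the implied growth is g = r − D₁/P₀.
g = 0.073 − 4.85/148.04 = 0.073 − 0.03276 = 0.04024

4.02%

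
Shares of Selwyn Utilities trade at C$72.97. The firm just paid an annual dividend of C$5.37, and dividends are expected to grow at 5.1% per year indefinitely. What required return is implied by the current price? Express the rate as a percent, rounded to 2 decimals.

Rearranging the constant-growth DDM: r = D₁/P₀ + g.
D₁ = 5.37 × (1 + 0.051) = 5.6439.
r = 5.6439 / 72.97 + 0.051 = 0.07735 + 0.051 = 0.12835

12.83%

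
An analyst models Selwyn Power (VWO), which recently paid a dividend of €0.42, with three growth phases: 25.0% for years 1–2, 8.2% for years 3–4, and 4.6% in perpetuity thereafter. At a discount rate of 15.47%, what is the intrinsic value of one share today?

Three-stage DDM. Project D₁…D_4; terminal Gordon value at t=4 with g = 0.046; discount at r = 0.1547.
D_1 = 0.5250
D_2 = 0.6562
D_3 = 0.7101
D_4 = 0.7683
TV_4 = 0.8036/(0.1547−0.046) = 7.3931
P₀ = Σ Dₜ/(1+r)ᵗ + TV_4/(1+r)^4 = 5.9988

€6.00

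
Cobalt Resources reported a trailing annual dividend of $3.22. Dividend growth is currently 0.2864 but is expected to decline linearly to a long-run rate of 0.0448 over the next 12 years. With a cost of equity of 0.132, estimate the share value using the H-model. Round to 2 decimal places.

$92.11

H-model: P₀ = D₀[(1+g_L) + H(g_S−g_L)]/(r−g_L), with H = 12/2 = 6.
P₀ = 3.22 × [(1+0.0448) + 6×(0.2864−0.0448)] / (0.132−0.0448)
   = 3.22 × 2.4944 / 0.0872 = 92.1097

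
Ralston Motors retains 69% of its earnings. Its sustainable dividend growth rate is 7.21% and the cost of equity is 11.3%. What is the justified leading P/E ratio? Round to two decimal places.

7.58

Payout ratio b = 1 − 0.69 = 0.31.
Justified leading P/E = b/(r−g) = 0.31/(0.113−0.0721) = 7.5795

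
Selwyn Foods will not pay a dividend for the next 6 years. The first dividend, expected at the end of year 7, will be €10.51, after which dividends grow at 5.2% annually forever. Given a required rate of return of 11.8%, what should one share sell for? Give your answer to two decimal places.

Deferred-dividend DDM. At t=6 the remaining stream is a growing perpetuity with first payment D_7 = 10.51.
V_6 = D_7/(r−g) = 10.51/(0.118−0.052) = 159.2424
P₀ = V_6/(1+r)^6 = 159.2424/(1+0.118)^6 = 81.5470

€81.55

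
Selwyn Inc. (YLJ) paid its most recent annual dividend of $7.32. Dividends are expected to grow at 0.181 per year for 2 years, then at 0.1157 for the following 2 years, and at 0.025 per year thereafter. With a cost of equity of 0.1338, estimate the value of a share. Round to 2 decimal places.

$103.53

Three-stage DDM. Project D₁…D_4; terminal Gordon value at t=4 with g = 0.025; discount at r = 0.1338.
D_1 = 8.6449
D_2 = 10.2097
D_3 = 11.3909
D_4 = 12.7088
TV_4 = 13.0266/(0.1338−0.025) = 119.7294
P₀ = Σ Dₜ/(1+r)ᵗ + TV_4/(1+r)^4 = 103.5256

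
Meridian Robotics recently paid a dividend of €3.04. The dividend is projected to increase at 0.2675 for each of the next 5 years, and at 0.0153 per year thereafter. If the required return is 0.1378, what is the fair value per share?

€64.48

Two-stage DDM. Project D₁…D_5 at 0.2675, terminal growth 0.0153, discount at r = 0.1378.
D_1 = 3.8532
D_2 = 4.8839
D_3 = 6.1904
D_4 = 7.8463
D_5 = 9.9452
Terminal value at t=5: TV = D_6/(r−g) = 10.0974/(0.1378−0.0153) = 82.4274
P₀ = 3.8532/(1+0.1378)^1 + 4.8839/(1+0.1378)^2 + 6.1904/(1+0.1378)^3 + 7.8463/(1+0.1378)^4 + 9.9452/(1+0.1378)^5 + 82.4274/(1+0.1378)^5 = 64.4845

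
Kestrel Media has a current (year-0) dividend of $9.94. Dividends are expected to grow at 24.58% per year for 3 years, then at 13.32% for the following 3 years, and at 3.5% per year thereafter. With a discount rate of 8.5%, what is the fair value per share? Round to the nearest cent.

Three-stage DDM. Project D₁…D_6; terminal Gordon value at t=6 with g = 0.035; discount at r = 0.085.
D_1 = 12.3833
D_2 = 15.4271
D_3 = 19.2190
D_4 = 21.7790
D_5 = 24.6800
D_6 = 27.9673
TV_6 = 28.9462/(0.085−0.035) = 578.9238
P₀ = Σ Dₜ/(1+r)ᵗ + TV_6/(1+r)^6 = 443.6839

$443.68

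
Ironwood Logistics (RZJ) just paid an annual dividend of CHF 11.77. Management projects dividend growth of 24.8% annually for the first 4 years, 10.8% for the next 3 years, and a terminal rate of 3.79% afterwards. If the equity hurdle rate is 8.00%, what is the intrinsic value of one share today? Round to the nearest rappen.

Three-stage DDM. Project D₁…D_7; terminal Gordon value at t=7 with g = 0.0379; discount at r = 0.08.
D_1 = 14.6890
D_2 = 18.3318
D_3 = 22.8781
D_4 = 28.5519
D_5 = 31.6355
D_6 = 35.0521
D_7 = 38.8378
TV_7 = 40.3097/(0.08−0.0379) = 957.4751
P₀ = Σ Dₜ/(1+r)ᵗ + TV_7/(1+r)^7 = 693.4237

CHF 693.42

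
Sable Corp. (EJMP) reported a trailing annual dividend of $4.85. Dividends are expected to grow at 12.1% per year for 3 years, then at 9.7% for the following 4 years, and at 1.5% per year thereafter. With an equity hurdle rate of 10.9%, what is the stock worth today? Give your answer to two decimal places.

Three-stage DDM. Project D₁…D_7; terminal Gordon value at t=7 with g = 0.015; discount at r = 0.109.
D_1 = 5.4368
D_2 = 6.0947
D_3 = 6.8322
D_4 = 7.4949
D_5 = 8.2219
D_6 = 9.0194
D_7 = 9.8943
TV_7 = 10.0427/(0.109−0.015) = 106.8374
P₀ = Σ Dₜ/(1+r)ᵗ + TV_7/(1+r)^7 = 86.1524

$86.15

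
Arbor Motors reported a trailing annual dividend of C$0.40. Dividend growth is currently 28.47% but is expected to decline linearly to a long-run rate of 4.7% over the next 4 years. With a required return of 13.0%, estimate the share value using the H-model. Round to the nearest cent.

C$7.34

H-model: P₀ = D₀[(1+g_L) + H(g_S−g_L)]/(r−g_L), with H = 4/2 = 2.
P₀ = 0.40 × [(1+0.047) + 2×(0.2847−0.047)] / (0.13−0.047)
   = 0.40 × 1.5224 / 0.083 = 7.3369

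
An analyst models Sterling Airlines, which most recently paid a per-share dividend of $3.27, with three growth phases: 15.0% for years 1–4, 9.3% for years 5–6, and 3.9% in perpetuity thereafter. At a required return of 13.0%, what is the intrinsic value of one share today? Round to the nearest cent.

$57.81

Three-stage DDM. Project D₁…D_6; terminal Gordon value at t=6 with g = 0.039; discount at r = 0.13.
D_1 = 3.7605
D_2 = 4.3246
D_3 = 4.9733
D_4 = 5.7193
D_5 = 6.2511
D_6 = 6.8325
TV_6 = 7.0990/(0.13−0.039) = 78.0106
P₀ = Σ Dₜ/(1+r)ᵗ + TV_6/(1+r)^6 = 57.8137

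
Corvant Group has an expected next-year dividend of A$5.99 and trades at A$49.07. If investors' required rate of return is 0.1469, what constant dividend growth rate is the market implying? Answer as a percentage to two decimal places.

2.48%

From P₀ = D₁/(r − g), the implied growth is g = r − D₁/P₀.
g = 0.1469 − 5.99/49.07 = 0.1469 − 0.12207 = 0.02483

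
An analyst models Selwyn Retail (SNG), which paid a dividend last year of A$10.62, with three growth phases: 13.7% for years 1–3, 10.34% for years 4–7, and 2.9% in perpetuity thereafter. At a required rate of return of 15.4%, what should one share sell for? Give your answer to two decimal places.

A$137.19

Three-stage DDM. Project D₁…D_7; terminal Gordon value at t=7 with g = 0.029; discount at r = 0.154.
D_1 = 12.0749
D_2 = 13.7292
D_3 = 15.6101
D_4 = 17.2242
D_5 = 19.0052
D_6 = 20.9703
D_7 = 23.1386
TV_7 = 23.8097/(0.154−0.029) = 190.4773
P₀ = Σ Dₜ/(1+r)ᵗ + TV_7/(1+r)^7 = 137.1859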